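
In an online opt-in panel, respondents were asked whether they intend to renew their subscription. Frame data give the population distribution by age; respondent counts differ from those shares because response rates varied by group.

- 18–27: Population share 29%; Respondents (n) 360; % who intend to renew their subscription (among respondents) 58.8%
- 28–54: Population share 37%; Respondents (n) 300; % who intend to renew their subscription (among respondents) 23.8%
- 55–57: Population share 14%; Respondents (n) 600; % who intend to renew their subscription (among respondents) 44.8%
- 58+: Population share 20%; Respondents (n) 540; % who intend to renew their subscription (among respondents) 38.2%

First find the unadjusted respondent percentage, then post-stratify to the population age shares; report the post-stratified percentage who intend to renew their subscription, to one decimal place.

39.8%

Without adjustment, the pooled respondent share is:
  (360/1800)×58.8 + (300/1800)×23.8 + (600/1800)×44.8 + (540/1800)×38.2 = 42.12%
Post-stratifying to population shares instead:
  0.29×58.8 + 0.37×23.8 + 0.14×44.8 + 0.2×38.2 = 39.77%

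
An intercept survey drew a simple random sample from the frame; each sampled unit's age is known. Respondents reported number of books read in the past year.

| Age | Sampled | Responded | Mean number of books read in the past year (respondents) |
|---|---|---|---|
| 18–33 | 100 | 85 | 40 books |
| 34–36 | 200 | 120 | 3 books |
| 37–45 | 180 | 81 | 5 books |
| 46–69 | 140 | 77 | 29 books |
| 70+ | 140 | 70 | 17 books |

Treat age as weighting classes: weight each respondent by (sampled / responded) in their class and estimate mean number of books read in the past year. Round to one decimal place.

Response rates by class: 18–33 85/100 = 85%, 34–36 120/200 = 60%, 37–45 81/180 = 45%, 46–69 77/140 = 55%, 70+ 70/140 = 50%.
With weight = n_sampled/n_responded per class, the weighted class total is n_sampled:
  18–33: 100 × 40 = 4000
  34–36: 200 × 3 = 600
  37–45: 180 × 5 = 900
  46–69: 140 × 29 = 4060
  70+: 140 × 17 = 2380
Adjusted estimate = 11,940 / 760 = 15.7105 → 15.7.

15.7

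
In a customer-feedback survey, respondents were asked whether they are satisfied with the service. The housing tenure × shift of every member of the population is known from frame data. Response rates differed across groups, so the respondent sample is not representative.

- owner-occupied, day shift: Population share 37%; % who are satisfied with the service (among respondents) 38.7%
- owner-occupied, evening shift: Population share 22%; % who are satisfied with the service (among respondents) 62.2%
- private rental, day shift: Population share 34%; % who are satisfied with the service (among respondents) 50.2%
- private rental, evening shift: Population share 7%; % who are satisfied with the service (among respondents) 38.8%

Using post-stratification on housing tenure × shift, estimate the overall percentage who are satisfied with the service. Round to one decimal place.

47.8%

Each cell contributes population-share × respondent value:
  owner-occupied, day shift: 0.37 × 38.7 = 14.319
  owner-occupied, evening shift: 0.22 × 62.2 = 13.684
  private rental, day shift: 0.34 × 50.2 = 17.068
  private rental, evening shift: 0.07 × 38.8 = 2.716
Post-stratified estimate = 47.787 → 47.8%.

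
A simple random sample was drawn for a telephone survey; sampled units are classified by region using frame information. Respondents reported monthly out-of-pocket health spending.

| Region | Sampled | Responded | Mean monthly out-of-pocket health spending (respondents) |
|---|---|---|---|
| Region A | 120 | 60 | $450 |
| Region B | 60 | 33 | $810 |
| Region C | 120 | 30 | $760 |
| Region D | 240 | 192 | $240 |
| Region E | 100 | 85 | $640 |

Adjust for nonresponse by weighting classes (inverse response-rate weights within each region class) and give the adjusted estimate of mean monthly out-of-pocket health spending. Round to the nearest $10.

Class response rates: Region A 60/120 = 50%, Region B 33/60 = 55%, Region C 30/120 = 25%, Region D 192/240 = 80%, Region E 85/100 = 85%.
Inverse-response-rate weighting restores each class to its sampled count, so class totals weight by n_sampled:
  Region A: 120 × 450 = 54,000
  Region B: 60 × 810 = 48,600
  Region C: 120 × 760 = 91,200
  Region D: 240 × 240 = 57,600
  Region E: 100 × 640 = 64,000
Adjusted estimate = 315,400 / 640 = 492.812 → $490.

$490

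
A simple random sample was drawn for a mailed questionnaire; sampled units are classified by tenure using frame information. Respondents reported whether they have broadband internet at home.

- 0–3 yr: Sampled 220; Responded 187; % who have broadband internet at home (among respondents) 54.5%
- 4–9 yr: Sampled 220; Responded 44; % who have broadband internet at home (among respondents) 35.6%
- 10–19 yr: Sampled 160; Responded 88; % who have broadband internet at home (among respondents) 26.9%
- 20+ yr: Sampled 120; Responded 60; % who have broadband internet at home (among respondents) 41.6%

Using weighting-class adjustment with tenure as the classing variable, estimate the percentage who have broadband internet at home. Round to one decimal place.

40.4%

Class response rates: 0–3 yr 187/220 = 85%, 4–9 yr 44/220 = 20%, 10–19 yr 88/160 = 55%, 20+ yr 60/120 = 50%.
Inverse-response-rate weighting restores each class to its sampled count, so class totals weight by n_sampled:
  0–3 yr: 220 × 54.5 = 11,990
  4–9 yr: 220 × 35.6 = 7832
  10–19 yr: 160 × 26.9 = 4304
  20+ yr: 120 × 41.6 = 4992
Adjusted estimate = 29,118 / 720 = 40.4417 → 40.4%.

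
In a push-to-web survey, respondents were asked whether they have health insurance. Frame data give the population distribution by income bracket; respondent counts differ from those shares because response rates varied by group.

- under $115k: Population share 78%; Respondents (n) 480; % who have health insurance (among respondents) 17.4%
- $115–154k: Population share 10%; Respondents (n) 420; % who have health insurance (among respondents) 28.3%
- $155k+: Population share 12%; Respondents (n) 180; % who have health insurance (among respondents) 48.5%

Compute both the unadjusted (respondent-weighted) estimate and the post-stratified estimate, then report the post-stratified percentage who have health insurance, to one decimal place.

22.2%

Without adjustment, the pooled respondent share is:
  (480/1080)×17.4 + (420/1080)×28.3 + (180/1080)×48.5 = 26.8222%
Reweighting by population income bracket shares:
  0.78×17.4 + 0.1×28.3 + 0.12×48.5 = 22.222%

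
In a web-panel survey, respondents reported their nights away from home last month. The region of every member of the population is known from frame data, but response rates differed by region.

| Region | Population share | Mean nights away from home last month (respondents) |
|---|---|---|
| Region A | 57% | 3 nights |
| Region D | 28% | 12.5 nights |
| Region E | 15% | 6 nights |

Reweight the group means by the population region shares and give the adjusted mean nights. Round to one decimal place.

Post-stratification weights by population share, not respondent share:
  Region A: 0.57 × 3 = 1.71
  Region D: 0.28 × 12.5 = 3.5
  Region E: 0.15 × 6 = 0.9
Post-stratified estimate = 6.11 → 6.1.

6.1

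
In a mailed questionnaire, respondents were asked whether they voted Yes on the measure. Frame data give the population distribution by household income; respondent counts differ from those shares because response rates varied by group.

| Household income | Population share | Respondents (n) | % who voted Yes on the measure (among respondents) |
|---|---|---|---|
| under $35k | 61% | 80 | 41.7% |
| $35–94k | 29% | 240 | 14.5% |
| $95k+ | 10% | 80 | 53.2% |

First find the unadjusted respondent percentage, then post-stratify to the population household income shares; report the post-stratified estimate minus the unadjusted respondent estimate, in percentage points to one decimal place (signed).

+7.3 percentage points

Without adjustment, the pooled respondent share is:
  (80/400)×41.7 + (240/400)×14.5 + (80/400)×53.2 = 27.68%
Reweighting by population household income shares:
  0.61×41.7 + 0.29×14.5 + 0.1×53.2 = 34.962%
Difference = 34.962 − 27.68 = 7.282 pp.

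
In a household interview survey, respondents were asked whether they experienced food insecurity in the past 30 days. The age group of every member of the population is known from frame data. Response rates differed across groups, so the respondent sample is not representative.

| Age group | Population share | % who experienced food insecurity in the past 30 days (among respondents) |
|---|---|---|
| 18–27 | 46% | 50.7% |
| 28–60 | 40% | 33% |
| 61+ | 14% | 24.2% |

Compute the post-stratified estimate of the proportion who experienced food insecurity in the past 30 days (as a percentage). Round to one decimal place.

39.9%

Weight each group's respondent value by its population share:
  18–27: 0.46 × 50.7 = 23.322
  28–60: 0.4 × 33 = 13.2
  61+: 0.14 × 24.2 = 3.388
Post-stratified estimate = 39.91 → 39.9%.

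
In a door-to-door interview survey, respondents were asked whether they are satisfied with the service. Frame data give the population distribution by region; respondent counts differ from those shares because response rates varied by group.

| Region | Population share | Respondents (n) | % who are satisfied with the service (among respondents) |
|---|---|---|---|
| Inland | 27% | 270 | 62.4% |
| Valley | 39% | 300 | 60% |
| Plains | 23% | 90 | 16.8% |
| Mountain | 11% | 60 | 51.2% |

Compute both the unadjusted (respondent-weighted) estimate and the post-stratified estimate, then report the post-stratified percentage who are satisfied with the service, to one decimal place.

49.7%

Without adjustment, the pooled respondent share is:
  (270/720)×62.4 + (300/720)×60 + (90/720)×16.8 + (60/720)×51.2 = 54.7667%
Reweighting by population region shares:
  0.27×62.4 + 0.39×60 + 0.23×16.8 + 0.11×51.2 = 49.744%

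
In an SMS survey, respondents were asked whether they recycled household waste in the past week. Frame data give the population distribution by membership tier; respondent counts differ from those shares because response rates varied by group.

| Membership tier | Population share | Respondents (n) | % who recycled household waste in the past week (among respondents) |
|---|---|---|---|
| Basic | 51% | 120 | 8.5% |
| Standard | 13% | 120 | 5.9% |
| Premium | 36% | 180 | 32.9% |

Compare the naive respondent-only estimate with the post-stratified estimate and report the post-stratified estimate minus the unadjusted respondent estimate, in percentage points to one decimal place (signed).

-1.3 percentage points

Without adjustment, the pooled respondent share is:
  (120/420)×8.5 + (120/420)×5.9 + (180/420)×32.9 = 18.2143%
Reweighting by population membership tier shares:
  0.51×8.5 + 0.13×5.9 + 0.36×32.9 = 16.946%
Difference = 16.946 − 18.2143 = -1.2683 pp.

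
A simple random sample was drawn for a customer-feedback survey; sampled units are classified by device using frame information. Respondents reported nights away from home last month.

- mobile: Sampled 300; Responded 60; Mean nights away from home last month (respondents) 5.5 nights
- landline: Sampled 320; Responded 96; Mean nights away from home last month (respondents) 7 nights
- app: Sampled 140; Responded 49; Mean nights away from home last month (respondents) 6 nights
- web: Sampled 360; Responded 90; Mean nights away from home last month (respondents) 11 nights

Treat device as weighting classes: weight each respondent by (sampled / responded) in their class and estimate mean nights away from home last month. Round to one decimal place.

7.8

Class response rates: mobile 60/300 = 20%, landline 96/320 = 30%, app 49/140 = 35%, web 90/360 = 25%.
With weight = n_sampled/n_responded per class, the weighted class total is n_sampled:
  mobile: 300 × 5.5 = 1650
  landline: 320 × 7 = 2240
  app: 140 × 6 = 840
  web: 360 × 11 = 3960
Adjusted estimate = 8690 / 1,120 = 7.75893 → 7.8.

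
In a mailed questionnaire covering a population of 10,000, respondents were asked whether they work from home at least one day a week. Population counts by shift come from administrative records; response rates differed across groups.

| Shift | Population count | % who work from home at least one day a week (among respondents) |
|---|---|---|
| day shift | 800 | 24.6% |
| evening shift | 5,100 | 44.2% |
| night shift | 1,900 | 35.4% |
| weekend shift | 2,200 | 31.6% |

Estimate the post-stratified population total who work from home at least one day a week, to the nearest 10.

Each cell contributes its population count × the respondent rate:
  day shift: 800 × 24.6% = 196.8
  evening shift: 5,100 × 44.2% = 2254.2
  night shift: 1,900 × 35.4% = 672.6
  weekend shift: 2,200 × 31.6% = 695.2
Estimated total = 3818.8 → 3,820.

3,820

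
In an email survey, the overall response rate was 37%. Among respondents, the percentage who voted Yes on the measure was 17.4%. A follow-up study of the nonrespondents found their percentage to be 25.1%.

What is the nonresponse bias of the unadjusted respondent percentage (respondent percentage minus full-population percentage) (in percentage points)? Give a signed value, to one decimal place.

-4.9 percentage points

Nonresponse fraction = 1 − 0.37 = 0.63.
Bias = (nonresponse fraction) × (respondent percentage − nonrespondent percentage)
     = 0.63 × (17.4 − 25.1) = 0.63 × -7.7 = -4.851.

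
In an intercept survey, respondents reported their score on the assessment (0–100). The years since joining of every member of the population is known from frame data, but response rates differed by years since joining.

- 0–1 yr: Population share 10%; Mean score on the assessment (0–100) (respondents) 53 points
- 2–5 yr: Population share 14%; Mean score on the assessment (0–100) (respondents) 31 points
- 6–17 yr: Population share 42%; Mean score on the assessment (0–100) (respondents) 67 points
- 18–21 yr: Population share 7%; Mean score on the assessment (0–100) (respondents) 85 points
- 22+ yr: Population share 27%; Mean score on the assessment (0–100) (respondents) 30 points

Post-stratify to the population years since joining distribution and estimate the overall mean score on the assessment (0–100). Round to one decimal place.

Weight each group's respondent value by its population share:
  0–1 yr: 0.1 × 53 = 5.3
  2–5 yr: 0.14 × 31 = 4.34
  6–17 yr: 0.42 × 67 = 28.14
  18–21 yr: 0.07 × 85 = 5.95
  22+ yr: 0.27 × 30 = 8.1
Post-stratified estimate = 51.83 → 51.8.

51.8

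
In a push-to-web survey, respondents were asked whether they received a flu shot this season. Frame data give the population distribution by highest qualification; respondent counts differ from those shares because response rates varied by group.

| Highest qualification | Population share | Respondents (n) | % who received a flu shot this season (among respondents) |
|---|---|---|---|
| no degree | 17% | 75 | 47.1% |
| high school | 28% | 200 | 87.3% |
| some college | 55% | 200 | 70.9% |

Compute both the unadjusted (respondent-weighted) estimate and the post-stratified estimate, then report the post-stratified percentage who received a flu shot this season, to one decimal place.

Naive respondent-only estimate (weights = respondent counts):
  (75/475)×47.1 + (200/475)×87.3 + (200/475)×70.9 = 74.0474%
Post-stratifying to population shares instead:
  0.17×47.1 + 0.28×87.3 + 0.55×70.9 = 71.446%

71.4%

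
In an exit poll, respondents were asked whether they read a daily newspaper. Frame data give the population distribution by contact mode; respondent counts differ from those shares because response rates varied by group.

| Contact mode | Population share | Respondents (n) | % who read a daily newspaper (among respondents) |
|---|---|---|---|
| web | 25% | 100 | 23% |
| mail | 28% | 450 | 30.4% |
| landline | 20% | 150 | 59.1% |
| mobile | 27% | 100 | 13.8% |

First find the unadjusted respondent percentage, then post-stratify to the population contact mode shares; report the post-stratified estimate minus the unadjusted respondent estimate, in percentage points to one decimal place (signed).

-3.0 percentage points

Naive respondent-only estimate (weights = respondent counts):
  (100/800)×23 + (450/800)×30.4 + (150/800)×59.1 + (100/800)×13.8 = 32.7812%
Post-stratified estimate weights by population shares:
  0.25×23 + 0.28×30.4 + 0.2×59.1 + 0.27×13.8 = 29.808%
Difference = 29.808 − 32.7812 = -2.9733 pp.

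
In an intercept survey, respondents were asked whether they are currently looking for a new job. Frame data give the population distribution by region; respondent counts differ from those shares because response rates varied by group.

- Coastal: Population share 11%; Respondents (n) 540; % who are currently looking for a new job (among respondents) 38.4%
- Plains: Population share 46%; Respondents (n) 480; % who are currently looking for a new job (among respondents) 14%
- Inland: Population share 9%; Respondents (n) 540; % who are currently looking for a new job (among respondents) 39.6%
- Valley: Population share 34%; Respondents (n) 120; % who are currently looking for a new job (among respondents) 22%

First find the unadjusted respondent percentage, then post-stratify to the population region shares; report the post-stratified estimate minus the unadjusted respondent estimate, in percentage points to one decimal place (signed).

-8.9 percentage points

Unadjusted (pooled respondent) estimate weights by respondent counts:
  (540/1680)×38.4 + (480/1680)×14 + (540/1680)×39.6 + (120/1680)×22 = 30.6429%
Post-stratified estimate weights by population shares:
  0.11×38.4 + 0.46×14 + 0.09×39.6 + 0.34×22 = 21.708%
Difference = 21.708 − 30.6429 = -8.9349 pp.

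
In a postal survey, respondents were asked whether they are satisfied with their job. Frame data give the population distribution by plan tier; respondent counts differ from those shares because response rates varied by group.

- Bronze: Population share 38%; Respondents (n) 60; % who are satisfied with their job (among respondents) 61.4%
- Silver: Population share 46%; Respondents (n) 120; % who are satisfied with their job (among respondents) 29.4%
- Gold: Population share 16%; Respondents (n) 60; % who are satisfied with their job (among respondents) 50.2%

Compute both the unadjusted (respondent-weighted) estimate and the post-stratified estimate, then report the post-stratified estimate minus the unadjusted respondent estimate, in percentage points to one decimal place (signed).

+2.3 percentage points

Without adjustment, the pooled respondent share is:
  (60/240)×61.4 + (120/240)×29.4 + (60/240)×50.2 = 42.6%
Reweighting by population plan tier shares:
  0.38×61.4 + 0.46×29.4 + 0.16×50.2 = 44.888%
Difference = 44.888 − 42.6 = 2.288 pp.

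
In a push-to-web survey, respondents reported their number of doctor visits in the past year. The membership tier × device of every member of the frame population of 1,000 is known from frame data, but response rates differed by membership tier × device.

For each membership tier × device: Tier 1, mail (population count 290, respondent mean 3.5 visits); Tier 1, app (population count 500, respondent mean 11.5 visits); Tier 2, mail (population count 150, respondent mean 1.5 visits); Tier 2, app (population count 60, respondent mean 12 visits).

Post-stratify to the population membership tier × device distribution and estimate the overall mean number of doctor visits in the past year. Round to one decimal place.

7.7

Weight each group's respondent value by its population share:
  Tier 1, mail: (290/1,000) × 3.5 = 1.015
  Tier 1, app: (500/1,000) × 11.5 = 5.75
  Tier 2, mail: (150/1,000) × 1.5 = 0.225
  Tier 2, app: (60/1,000) × 12 = 0.72
Post-stratified estimate = 7.71 → 7.7.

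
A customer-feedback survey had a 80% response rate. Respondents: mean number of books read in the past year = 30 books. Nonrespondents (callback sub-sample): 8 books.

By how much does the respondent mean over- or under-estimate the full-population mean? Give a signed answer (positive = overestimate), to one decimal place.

+4.4

Nonresponse fraction = 1 − 0.8 = 0.2.
Bias = (nonresponse fraction) × (respondent mean − nonrespondent mean)
     = 0.2 × (30 − 8) = 0.2 × 22 = 4.4.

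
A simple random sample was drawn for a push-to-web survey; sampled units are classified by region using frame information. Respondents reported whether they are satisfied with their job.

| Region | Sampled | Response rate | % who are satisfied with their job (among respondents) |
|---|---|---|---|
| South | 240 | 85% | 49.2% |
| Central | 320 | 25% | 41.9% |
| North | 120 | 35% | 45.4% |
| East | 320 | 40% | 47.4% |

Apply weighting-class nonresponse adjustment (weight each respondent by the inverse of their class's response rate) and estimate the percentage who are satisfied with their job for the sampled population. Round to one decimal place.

45.8%

Weighting each respondent by the inverse class response rate inflates each class back to its sampled size, so the class weight is n_sampled:
  South: 240 × 49.2 = 11,808
  Central: 320 × 41.9 = 13,408
  North: 120 × 45.4 = 5448
  East: 320 × 47.4 = 15,168
Adjusted estimate = 45,832 / 1,000 = 45.832 → 45.8%.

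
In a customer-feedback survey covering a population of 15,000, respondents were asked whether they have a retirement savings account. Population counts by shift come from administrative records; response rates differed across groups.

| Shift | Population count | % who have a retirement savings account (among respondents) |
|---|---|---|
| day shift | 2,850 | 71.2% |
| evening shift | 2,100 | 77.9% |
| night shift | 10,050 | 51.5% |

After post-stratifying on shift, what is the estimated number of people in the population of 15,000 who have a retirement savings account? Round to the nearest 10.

Each cell contributes its population count × the respondent rate:
  day shift: 2,850 × 71.2% = 2029.2
  evening shift: 2,100 × 77.9% = 1635.9
  night shift: 10,050 × 51.5% = 5175.75
Estimated total = 8840.85 → 8,840.

8,840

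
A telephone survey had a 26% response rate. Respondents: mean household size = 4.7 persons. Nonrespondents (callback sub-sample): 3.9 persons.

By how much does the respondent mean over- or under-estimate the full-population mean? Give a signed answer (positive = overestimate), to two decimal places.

Nonresponse fraction = 1 − 0.26 = 0.74.
Bias = (nonresponse fraction) × (respondent mean − nonrespondent mean)
     = 0.74 × (4.7 − 3.9) = 0.74 × 0.8 = 0.592.

+0.59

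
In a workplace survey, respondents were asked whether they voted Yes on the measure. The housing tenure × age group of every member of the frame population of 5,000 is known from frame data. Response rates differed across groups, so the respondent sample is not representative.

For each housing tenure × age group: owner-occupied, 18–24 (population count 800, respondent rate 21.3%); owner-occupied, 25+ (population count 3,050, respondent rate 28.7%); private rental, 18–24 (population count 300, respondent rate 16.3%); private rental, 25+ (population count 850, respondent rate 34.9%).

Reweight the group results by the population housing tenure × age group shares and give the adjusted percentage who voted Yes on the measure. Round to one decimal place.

Post-stratification weights by population share, not respondent share:
  owner-occupied, 18–24: (800/5,000) × 21.3 = 3.408
  owner-occupied, 25+: (3,050/5,000) × 28.7 = 17.507
  private rental, 18–24: (300/5,000) × 16.3 = 0.978
  private rental, 25+: (850/5,000) × 34.9 = 5.933
Post-stratified estimate = 27.826 → 27.8%.

27.8%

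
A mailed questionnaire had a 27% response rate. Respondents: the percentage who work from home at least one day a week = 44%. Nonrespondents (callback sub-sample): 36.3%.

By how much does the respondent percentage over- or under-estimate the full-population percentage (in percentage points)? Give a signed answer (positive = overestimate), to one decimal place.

Nonresponse fraction = 1 − 0.27 = 0.73.
Bias = (nonresponse fraction) × (respondent percentage − nonrespondent percentage)
     = 0.73 × (44 − 36.3) = 0.73 × 7.7 = 5.621.

+5.6 percentage points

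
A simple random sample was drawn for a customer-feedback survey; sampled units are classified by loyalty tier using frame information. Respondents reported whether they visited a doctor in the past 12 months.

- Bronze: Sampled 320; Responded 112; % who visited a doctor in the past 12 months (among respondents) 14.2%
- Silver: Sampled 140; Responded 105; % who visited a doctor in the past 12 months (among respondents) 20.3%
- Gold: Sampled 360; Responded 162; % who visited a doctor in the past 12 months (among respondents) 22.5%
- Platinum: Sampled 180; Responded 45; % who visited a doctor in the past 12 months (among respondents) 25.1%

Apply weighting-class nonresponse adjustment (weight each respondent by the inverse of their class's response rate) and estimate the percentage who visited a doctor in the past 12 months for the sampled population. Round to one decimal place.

20.0%

Response rates by class: Bronze 112/320 = 35%, Silver 105/140 = 75%, Gold 162/360 = 45%, Platinum 45/180 = 25%.
Inverse-response-rate weighting restores each class to its sampled count, so class totals weight by n_sampled:
  Bronze: 320 × 14.2 = 4544
  Silver: 140 × 20.3 = 2842
  Gold: 360 × 22.5 = 8100
  Platinum: 180 × 25.1 = 4518
Adjusted estimate = 20,004 / 1,000 = 20.004 → 20.0%.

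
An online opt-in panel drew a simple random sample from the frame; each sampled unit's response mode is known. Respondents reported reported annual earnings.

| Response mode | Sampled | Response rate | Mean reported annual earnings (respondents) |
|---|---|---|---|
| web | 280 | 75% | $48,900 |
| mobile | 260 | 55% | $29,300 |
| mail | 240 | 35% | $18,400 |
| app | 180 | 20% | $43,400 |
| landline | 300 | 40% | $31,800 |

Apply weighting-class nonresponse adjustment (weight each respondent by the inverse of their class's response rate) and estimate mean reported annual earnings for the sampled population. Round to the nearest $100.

Inverse-response-rate weighting restores each class to its sampled count, so class totals weight by n_sampled:
  web: 280 × 48,900 = 13,692,000
  mobile: 260 × 29,300 = 7,618,000
  mail: 240 × 18,400 = 4,416,000
  app: 180 × 43,400 = 7,812,000
  landline: 300 × 31,800 = 9,540,000
Adjusted estimate = 43,078,000 / 1,260 = 34188.9 → $34,200.

$34,200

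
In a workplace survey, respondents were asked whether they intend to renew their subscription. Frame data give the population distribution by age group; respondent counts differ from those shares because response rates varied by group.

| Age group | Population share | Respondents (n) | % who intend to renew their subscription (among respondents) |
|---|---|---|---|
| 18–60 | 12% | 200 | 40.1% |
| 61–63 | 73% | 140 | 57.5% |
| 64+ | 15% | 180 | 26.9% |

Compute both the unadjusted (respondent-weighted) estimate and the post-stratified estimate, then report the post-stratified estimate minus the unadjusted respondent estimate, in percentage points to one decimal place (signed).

+10.6 percentage points

Naive respondent-only estimate (weights = respondent counts):
  (200/520)×40.1 + (140/520)×57.5 + (180/520)×26.9 = 40.2154%
Reweighting by population age group shares:
  0.12×40.1 + 0.73×57.5 + 0.15×26.9 = 50.822%
Difference = 50.822 − 40.2154 = 10.6066 pp.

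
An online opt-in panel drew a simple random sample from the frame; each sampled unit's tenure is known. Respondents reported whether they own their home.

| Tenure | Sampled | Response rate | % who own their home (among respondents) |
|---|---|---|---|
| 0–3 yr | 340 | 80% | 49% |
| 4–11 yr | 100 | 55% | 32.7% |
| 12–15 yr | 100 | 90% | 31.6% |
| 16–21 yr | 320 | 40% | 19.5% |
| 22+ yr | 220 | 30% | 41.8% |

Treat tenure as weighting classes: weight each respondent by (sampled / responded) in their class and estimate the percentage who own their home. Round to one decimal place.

Weighting each respondent by the inverse class response rate inflates each class back to its sampled size, so the class weight is n_sampled:
  0–3 yr: 340 × 49 = 16,660
  4–11 yr: 100 × 32.7 = 3270
  12–15 yr: 100 × 31.6 = 3160
  16–21 yr: 320 × 19.5 = 6240
  22+ yr: 220 × 41.8 = 9196
Adjusted estimate = 38,526 / 1,080 = 35.6722 → 35.7%.

35.7%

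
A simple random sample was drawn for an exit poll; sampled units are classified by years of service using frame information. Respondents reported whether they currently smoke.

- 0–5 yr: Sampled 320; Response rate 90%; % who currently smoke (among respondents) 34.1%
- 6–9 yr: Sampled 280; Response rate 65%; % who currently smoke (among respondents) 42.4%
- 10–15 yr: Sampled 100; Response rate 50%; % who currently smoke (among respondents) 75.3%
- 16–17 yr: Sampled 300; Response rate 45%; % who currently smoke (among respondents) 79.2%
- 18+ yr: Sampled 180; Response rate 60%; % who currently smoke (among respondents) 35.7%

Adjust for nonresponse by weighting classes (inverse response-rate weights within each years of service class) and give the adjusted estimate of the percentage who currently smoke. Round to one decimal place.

51.3%

Inverse-response-rate weighting restores each class to its sampled count, so class totals weight by n_sampled:
  0–5 yr: 320 × 34.1 = 10,912
  6–9 yr: 280 × 42.4 = 11,872
  10–15 yr: 100 × 75.3 = 7530
  16–17 yr: 300 × 79.2 = 23,760
  18+ yr: 180 × 35.7 = 6426
Adjusted estimate = 60,500 / 1,180 = 51.2712 → 51.3%.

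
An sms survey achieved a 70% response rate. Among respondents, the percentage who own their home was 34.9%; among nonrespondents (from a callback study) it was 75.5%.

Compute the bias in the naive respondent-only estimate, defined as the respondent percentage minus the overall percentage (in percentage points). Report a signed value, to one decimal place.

-12.2 percentage points

Nonresponse fraction = 1 − 0.7 = 0.3.
Bias = (nonresponse fraction) × (respondent percentage − nonrespondent percentage)
     = 0.3 × (34.9 − 75.5) = 0.3 × -40.6 = -12.18.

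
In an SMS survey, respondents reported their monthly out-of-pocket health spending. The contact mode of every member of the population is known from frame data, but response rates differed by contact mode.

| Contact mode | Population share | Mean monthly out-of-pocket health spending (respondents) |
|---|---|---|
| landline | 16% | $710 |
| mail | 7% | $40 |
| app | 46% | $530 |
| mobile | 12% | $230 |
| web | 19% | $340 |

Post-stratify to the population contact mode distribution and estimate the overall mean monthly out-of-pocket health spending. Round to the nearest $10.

Each cell contributes population-share × respondent value:
  landline: 0.16 × 710 = 113.6
  mail: 0.07 × 40 = 2.8
  app: 0.46 × 530 = 243.8
  mobile: 0.12 × 230 = 27.6
  web: 0.19 × 340 = 64.6
Post-stratified estimate = 452.4 → $450.

$450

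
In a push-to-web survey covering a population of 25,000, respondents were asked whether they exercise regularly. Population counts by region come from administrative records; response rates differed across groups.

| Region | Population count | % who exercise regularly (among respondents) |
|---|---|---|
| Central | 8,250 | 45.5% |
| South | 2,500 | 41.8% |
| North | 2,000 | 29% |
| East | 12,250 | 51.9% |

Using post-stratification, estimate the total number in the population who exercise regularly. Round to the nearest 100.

Apply each group's respondent rate to its population count:
  Central: 8,250 × 45.5% = 3753.75
  South: 2,500 × 41.8% = 1045
  North: 2,000 × 29% = 580
  East: 12,250 × 51.9% = 6357.75
Estimated total = 11736.5 → 11,700.

11,700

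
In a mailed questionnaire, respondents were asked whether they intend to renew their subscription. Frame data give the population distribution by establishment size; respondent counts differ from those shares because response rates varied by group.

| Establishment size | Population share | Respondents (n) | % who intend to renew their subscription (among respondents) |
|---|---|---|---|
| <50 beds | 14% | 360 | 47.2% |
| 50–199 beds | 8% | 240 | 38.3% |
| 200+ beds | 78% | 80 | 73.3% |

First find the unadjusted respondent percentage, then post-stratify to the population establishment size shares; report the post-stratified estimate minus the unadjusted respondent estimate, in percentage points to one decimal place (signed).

+19.7 percentage points

Naive respondent-only estimate (weights = respondent counts):
  (360/680)×47.2 + (240/680)×38.3 + (80/680)×73.3 = 47.1294%
Post-stratified estimate weights by population shares:
  0.14×47.2 + 0.08×38.3 + 0.78×73.3 = 66.846%
Difference = 66.846 − 47.1294 = 19.7166 pp.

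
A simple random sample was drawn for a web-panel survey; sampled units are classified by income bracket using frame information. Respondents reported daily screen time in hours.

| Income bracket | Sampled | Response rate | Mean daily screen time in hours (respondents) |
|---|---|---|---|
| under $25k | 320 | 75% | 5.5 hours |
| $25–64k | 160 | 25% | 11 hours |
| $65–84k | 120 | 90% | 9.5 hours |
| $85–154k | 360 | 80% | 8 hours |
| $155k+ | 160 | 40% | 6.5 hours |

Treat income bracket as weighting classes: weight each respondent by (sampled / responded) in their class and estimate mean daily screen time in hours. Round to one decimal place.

7.7

Weighting each respondent by the inverse class response rate inflates each class back to its sampled size, so the class weight is n_sampled:
  under $25k: 320 × 5.5 = 1760
  $25–64k: 160 × 11 = 1760
  $65–84k: 120 × 9.5 = 1140
  $85–154k: 360 × 8 = 2880
  $155k+: 160 × 6.5 = 1040
Adjusted estimate = 8580 / 1,120 = 7.66071 → 7.7.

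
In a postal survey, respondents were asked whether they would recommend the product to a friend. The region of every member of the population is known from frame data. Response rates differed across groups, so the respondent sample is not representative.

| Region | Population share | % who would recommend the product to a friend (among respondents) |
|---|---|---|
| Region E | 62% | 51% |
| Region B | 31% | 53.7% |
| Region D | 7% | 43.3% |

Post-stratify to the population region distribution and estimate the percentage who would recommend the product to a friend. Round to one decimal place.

51.3%

Weight each group's respondent value by its population share:
  Region E: 0.62 × 51 = 31.62
  Region B: 0.31 × 53.7 = 16.647
  Region D: 0.07 × 43.3 = 3.031
Post-stratified estimate = 51.298 → 51.3%.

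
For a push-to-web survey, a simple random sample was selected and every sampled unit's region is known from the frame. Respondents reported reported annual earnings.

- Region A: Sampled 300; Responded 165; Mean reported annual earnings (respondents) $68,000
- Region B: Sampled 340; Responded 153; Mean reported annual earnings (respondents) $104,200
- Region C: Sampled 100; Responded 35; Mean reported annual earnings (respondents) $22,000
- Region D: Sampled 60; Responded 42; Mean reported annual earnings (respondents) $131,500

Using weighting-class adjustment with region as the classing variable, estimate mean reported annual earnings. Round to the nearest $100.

$82,400

Class response rates: Region A 165/300 = 55%, Region B 153/340 = 45%, Region C 35/100 = 35%, Region D 42/60 = 70%.
Inverse-response-rate weighting restores each class to its sampled count, so class totals weight by n_sampled:
  Region A: 300 × 68,000 = 20,400,000
  Region B: 340 × 104,200 = 35,428,000
  Region C: 100 × 22,000 = 2,200,000
  Region D: 60 × 131,500 = 7,890,000
Adjusted estimate = 65,918,000 / 800 = 82397.5 → $82,400.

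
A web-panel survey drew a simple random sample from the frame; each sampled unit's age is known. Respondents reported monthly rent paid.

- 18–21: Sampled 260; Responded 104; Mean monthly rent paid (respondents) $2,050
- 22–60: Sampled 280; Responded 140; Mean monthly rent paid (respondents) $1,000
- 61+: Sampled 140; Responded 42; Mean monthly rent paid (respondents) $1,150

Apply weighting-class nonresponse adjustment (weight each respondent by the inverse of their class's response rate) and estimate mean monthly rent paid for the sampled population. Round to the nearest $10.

$1,430

Class response rates: 18–21 104/260 = 40%, 22–60 140/280 = 50%, 61+ 42/140 = 30%.
Inverse-response-rate weighting restores each class to its sampled count, so class totals weight by n_sampled:
  18–21: 260 × 2050 = 533,000
  22–60: 280 × 1000 = 280,000
  61+: 140 × 1150 = 161,000
Adjusted estimate = 974,000 / 680 = 1432.35 → $1,430.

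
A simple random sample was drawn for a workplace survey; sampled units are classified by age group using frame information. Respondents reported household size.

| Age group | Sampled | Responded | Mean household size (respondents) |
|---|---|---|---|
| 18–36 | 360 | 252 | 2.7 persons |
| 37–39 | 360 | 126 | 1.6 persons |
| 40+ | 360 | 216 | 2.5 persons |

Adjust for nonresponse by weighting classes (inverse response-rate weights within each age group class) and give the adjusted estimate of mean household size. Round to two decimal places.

2.27

Response rates by class: 18–36 252/360 = 70%, 37–39 126/360 = 35%, 40+ 216/360 = 60%.
Inverse-response-rate weighting restores each class to its sampled count, so class totals weight by n_sampled:
  18–36: 360 × 2.7 = 972
  37–39: 360 × 1.6 = 576
  40+: 360 × 2.5 = 900
Adjusted estimate = 2448 / 1,080 = 2.26667 → 2.27.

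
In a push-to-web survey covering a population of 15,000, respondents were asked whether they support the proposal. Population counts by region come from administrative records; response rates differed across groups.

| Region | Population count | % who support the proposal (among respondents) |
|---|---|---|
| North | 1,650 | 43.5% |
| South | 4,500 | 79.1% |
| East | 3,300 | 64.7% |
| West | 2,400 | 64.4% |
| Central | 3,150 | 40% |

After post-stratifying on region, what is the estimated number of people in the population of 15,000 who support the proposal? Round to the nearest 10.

9,220

Each cell contributes its population count × the respondent rate:
  North: 1,650 × 43.5% = 717.75
  South: 4,500 × 79.1% = 3559.5
  East: 3,300 × 64.7% = 2135.1
  West: 2,400 × 64.4% = 1545.6
  Central: 3,150 × 40% = 1260
Estimated total = 9217.95 → 9,220.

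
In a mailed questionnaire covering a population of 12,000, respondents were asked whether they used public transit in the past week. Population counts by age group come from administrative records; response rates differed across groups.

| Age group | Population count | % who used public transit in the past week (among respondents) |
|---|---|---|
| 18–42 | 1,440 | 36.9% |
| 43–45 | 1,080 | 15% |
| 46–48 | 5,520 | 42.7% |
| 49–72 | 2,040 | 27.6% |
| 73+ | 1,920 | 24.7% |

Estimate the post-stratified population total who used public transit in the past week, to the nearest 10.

4,090

Estimated count per cell = population count × respondent percentage:
  18–42: 1,440 × 36.9% = 531.36
  43–45: 1,080 × 15% = 162
  46–48: 5,520 × 42.7% = 2357.04
  49–72: 2,040 × 27.6% = 563.04
  73+: 1,920 × 24.7% = 474.24
Estimated total = 4087.68 → 4,090.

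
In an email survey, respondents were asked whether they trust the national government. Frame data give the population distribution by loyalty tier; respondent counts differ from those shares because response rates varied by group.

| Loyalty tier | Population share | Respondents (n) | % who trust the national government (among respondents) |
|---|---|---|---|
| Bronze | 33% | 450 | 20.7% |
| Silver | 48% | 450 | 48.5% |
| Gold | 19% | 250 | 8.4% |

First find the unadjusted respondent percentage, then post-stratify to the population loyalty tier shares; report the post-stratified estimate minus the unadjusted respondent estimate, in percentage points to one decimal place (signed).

+2.8 percentage points

Naive respondent-only estimate (weights = respondent counts):
  (450/1150)×20.7 + (450/1150)×48.5 + (250/1150)×8.4 = 28.9043%
Post-stratified estimate weights by population shares:
  0.33×20.7 + 0.48×48.5 + 0.19×8.4 = 31.707%
Difference = 31.707 − 28.9043 = 2.8027 pp.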